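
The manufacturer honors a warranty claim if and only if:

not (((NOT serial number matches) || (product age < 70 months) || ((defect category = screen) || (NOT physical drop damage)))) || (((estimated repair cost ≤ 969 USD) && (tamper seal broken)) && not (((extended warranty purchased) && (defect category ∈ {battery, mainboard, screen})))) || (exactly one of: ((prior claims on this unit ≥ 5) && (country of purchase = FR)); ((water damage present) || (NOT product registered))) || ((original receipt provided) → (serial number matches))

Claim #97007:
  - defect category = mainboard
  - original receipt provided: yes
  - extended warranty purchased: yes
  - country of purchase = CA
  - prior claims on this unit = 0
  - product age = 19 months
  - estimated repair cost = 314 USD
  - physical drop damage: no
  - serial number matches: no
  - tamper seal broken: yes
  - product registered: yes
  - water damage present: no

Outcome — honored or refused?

Atomic conditions:
  NOT serial number matches: no → true
  product age < 70 months: 19 < 70 is true
  defect category = screen: mainboard == screen is false
  NOT physical drop damage: no → true
  estimated repair cost ≤ 969 USD: 314 ≤ 969 is true
  tamper seal broken: yes → true
  extended warranty purchased: yes → true
  defect category ∈ {battery, mainboard, screen}: mainboard is in the set → true
  prior claims on this unit ≥ 5: 0 ≥ 5 is false
  country of purchase = FR: CA == FR is false
  water damage present: no → false
  NOT product registered: yes → false
  original receipt provided: yes → true
  serial number matches: no → false
Combine:
[1.1.3] false OR true = true
[1.1] true OR true OR true = true
[1] NOT true = false
[2.1] true AND true = true
[2.2.1] true AND true = true
[2.2] NOT true = false
[2] true AND false = false
[3.1] false AND false = false
[3.2] false OR false = false
[3] exactly-one(false, false) = false
[4] true → false = false
[root] false OR false OR false OR false = false
Overall: false → refused

Refused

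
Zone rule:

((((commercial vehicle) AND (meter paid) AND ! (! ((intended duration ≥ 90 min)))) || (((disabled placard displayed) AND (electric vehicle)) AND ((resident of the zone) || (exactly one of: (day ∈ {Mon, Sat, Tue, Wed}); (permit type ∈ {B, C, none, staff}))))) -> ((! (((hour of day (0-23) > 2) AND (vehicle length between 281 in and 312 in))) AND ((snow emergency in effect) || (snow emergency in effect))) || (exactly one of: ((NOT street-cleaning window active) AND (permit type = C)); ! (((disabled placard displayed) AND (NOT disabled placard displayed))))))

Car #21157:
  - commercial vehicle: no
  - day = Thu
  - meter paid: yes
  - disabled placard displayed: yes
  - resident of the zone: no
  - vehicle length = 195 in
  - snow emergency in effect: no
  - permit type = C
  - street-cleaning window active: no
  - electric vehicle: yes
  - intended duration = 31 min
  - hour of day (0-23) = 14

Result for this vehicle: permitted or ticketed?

Ticketed

Atomic conditions:
  commercial vehicle: no → false
  meter paid: yes → true
  intended duration ≥ 90 min: 31 ≥ 90 is false
  disabled placard displayed: yes → true
  electric vehicle: yes → true
  resident of the zone: no → false
  day ∈ {Mon, Sat, Tue, Wed}: Thu is not in the set → false
  permit type ∈ {B, C, none, staff}: C is in the set → true
  hour of day (0-23) > 2: 14 > 2 is true
  vehicle length between 281 in and 312 in: 195 in [281, 312] is false
  snow emergency in effect: no → false
  NOT street-cleaning window active: no → true
  permit type = C: C == C is true
  NOT disabled placard displayed: yes → false
Combine:
[1.1.3.1] NOT false = true
[1.1.3] NOT true = false
[1.1] false AND true AND false = false
[1.2.1] true AND true = true
[1.2.2.2] exactly-one(false, true) = true
[1.2.2] false OR true = true
[1.2] true AND true = true
[1] false OR true = true
[2.1.1.1] true AND false = false
[2.1.1] NOT false = true
[2.1.2] false OR false = false
[2.1] true AND false = false
[2.2.1] true AND true = true
[2.2.2.1] true AND false = false
[2.2.2] NOT false = true
[2.2] exactly-one(true, true) = false
[2] false OR false = false
[root] true → false = false
Overall: false → ticketed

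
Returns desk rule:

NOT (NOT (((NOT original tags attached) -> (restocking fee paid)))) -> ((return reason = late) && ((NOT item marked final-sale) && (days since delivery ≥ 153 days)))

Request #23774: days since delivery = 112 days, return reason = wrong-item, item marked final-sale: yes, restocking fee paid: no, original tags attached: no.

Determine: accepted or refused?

Accepted

Atomic conditions:
  NOT original tags attached: no → true
  restocking fee paid: no → false
  return reason = late: wrong-item == late is false
  NOT item marked final-sale: yes → false
  days since delivery ≥ 153 days: 112 ≥ 153 is false
Combine:
[1.1.1] true → false = false
[1.1] NOT false = true
[1] NOT true = false
[2.2] false AND false = false
[2] false AND false = false
[root] false → false (antecedent false ⇒ implication holds) = true
Overall: true → accepted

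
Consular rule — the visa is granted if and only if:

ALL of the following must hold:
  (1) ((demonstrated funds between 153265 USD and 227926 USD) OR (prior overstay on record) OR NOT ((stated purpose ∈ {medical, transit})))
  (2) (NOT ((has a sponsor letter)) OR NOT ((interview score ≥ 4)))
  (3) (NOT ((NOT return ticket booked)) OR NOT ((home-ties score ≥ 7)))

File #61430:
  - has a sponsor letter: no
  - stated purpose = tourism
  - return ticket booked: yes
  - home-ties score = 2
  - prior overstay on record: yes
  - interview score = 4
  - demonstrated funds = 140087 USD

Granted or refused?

Atomic conditions:
  demonstrated funds between 153265 USD and 227926 USD: 140087 in [153265, 227926] is false
  prior overstay on record: yes → true
  stated purpose ∈ {medical, transit}: tourism is not in the set → false
  has a sponsor letter: no → false
  interview score ≥ 4: 4 ≥ 4 is true
  NOT return ticket booked: yes → false
  home-ties score ≥ 7: 2 ≥ 7 is false
Combine:
[1.3] NOT false = true
[1] false OR true OR true = true
[2.1] NOT false = true
[2.2] NOT true = false
[2] true OR false = true
[3.1] NOT false = true
[3.2] NOT false = true
[3] true OR true = true
[root] true AND true AND true = true
Overall: true → granted

Granted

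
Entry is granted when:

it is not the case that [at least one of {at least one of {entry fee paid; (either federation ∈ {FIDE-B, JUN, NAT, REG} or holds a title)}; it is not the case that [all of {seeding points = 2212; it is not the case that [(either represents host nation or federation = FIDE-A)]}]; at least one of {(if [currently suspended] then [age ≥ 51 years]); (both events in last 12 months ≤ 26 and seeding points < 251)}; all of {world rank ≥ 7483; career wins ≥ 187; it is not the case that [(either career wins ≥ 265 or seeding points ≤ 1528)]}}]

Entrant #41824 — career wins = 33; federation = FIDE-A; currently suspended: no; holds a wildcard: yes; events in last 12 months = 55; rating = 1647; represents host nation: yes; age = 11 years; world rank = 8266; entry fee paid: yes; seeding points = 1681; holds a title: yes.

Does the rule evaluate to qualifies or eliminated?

Atomic conditions:
  entry fee paid: yes → true
  federation ∈ {FIDE-B, JUN, NAT, REG}: FIDE-A is not in the set → false
  holds a title: yes → true
  seeding points = 2212: 1681 == 2212 is false
  represents host nation: yes → true
  federation = FIDE-A: FIDE-A == FIDE-A is true
  currently suspended: no → false
  age ≥ 51 years: 11 ≥ 51 is false
  events in last 12 months ≤ 26: 55 ≤ 26 is false
  seeding points < 251: 1681 < 251 is false
  world rank ≥ 7483: 8266 ≥ 7483 is true
  career wins ≥ 187: 33 ≥ 187 is false
  career wins ≥ 265: 33 ≥ 265 is false
  seeding points ≤ 1528: 1681 ≤ 1528 is false
Combine:
[1.1.2] false OR true = true
[1.1] true OR true = true
[1.2.1.2.1] true OR true = true
[1.2.1.2] NOT true = false
[1.2.1] false AND false = false
[1.2] NOT false = true
[1.3.1] false → false (antecedent false ⇒ implication holds) = true
[1.3.2] false AND false = false
[1.3] true OR false = true
[1.4.3.1] false OR false = false
[1.4.3] NOT false = true
[1.4] true AND false AND true = false
[1] true OR true OR true OR false = true
[root] NOT true = false
Overall: false → eliminated

Eliminated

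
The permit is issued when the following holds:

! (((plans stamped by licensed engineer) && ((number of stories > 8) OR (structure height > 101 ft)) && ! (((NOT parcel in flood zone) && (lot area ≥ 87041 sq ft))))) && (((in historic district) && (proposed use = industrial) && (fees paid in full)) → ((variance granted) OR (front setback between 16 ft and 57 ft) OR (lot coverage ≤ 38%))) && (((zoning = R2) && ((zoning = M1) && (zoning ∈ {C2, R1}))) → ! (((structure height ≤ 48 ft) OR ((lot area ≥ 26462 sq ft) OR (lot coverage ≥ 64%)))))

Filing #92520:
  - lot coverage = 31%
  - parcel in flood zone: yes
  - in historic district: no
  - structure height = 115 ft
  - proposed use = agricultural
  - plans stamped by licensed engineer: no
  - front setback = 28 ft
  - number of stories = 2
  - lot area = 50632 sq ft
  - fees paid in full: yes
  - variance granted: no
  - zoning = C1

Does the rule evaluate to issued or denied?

Issued

Atomic conditions:
  plans stamped by licensed engineer: no → false
  number of stories > 8: 2 > 8 is false
  structure height > 101 ft: 115 > 101 is true
  NOT parcel in flood zone: yes → false
  lot area ≥ 87041 sq ft: 50632 ≥ 87041 is false
  in historic district: no → false
  proposed use = industrial: agricultural == industrial is false
  fees paid in full: yes → true
  variance granted: no → false
  front setback between 16 ft and 57 ft: 28 in [16, 57] is true
  lot coverage ≤ 38%: 31 ≤ 38 is true
  zoning = R2: C1 == R2 is false
  zoning = M1: C1 == M1 is false
  zoning ∈ {C2, R1}: C1 is not in the set → false
  structure height ≤ 48 ft: 115 ≤ 48 is false
  lot area ≥ 26462 sq ft: 50632 ≥ 26462 is true
  lot coverage ≥ 64%: 31 ≥ 64 is false
Combine:
[1.1.2] false OR true = true
[1.1.3.1] false AND false = false
[1.1.3] NOT false = true
[1.1] false AND true AND true = false
[1] NOT false = true
[2.1] false AND false AND true = false
[2.2] false OR true OR true = true
[2] false → true (antecedent false ⇒ implication holds) = true
[3.1.2] false AND false = false
[3.1] false AND false = false
[3.2.1.2] true OR false = true
[3.2.1] false OR true = true
[3.2] NOT true = false
[3] false → false (antecedent false ⇒ implication holds) = true
[root] true AND true AND true = true
Overall: true → issued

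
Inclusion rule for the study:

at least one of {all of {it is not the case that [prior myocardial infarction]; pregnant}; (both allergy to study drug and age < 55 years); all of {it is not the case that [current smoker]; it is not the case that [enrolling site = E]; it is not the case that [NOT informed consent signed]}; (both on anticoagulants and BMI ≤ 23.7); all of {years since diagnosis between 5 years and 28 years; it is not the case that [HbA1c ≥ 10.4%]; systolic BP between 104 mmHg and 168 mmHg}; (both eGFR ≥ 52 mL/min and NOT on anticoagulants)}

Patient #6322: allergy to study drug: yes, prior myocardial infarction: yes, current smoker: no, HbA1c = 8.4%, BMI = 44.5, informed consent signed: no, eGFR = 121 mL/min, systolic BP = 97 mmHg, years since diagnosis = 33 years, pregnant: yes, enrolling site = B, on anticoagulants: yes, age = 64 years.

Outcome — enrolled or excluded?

Excluded

Atomic conditions:
  prior myocardial infarction: yes → true
  pregnant: yes → true
  allergy to study drug: yes → true
  age < 55 years: 64 < 55 is false
  current smoker: no → false
  enrolling site = E: B == E is false
  NOT informed consent signed: no → true
  on anticoagulants: yes → true
  BMI ≤ 23.7: 44.5 ≤ 23.7 is false
  years since diagnosis between 5 years and 28 years: 33 in [5, 28] is false
  HbA1c ≥ 10.4%: 8.4 ≥ 10.4 is false
  systolic BP between 104 mmHg and 168 mmHg: 97 in [104, 168] is false
  eGFR ≥ 52 mL/min: 121 ≥ 52 is true
  NOT on anticoagulants: yes → false
Combine:
[1.1] NOT true = false
[1] false AND true = false
[2] true AND false = false
[3.1] NOT false = true
[3.2] NOT false = true
[3.3] NOT true = false
[3] true AND true AND false = false
[4] true AND false = false
[5.2] NOT false = true
[5] false AND true AND false = false
[6] true AND false = false
[root] false OR false OR false OR false OR false OR false = false
Overall: false → excluded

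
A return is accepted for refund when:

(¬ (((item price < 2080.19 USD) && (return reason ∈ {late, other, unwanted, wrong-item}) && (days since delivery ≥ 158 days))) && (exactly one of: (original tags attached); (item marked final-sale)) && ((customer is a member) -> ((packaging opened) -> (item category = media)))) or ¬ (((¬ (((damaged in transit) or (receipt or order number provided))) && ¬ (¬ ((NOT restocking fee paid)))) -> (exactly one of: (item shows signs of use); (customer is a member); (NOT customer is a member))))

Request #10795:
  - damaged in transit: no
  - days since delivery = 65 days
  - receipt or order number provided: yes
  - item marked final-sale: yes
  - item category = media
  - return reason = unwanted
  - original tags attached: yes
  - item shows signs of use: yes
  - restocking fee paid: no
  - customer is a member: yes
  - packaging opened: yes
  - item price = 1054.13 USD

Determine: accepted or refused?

Refused

Atomic conditions:
  item price < 2080.19 USD: 1054.13 < 2080.19 is true
  return reason ∈ {late, other, unwanted, wrong-item}: unwanted is in the set → true
  days since delivery ≥ 158 days: 65 ≥ 158 is false
  original tags attached: yes → true
  item marked final-sale: yes → true
  customer is a member: yes → true
  packaging opened: yes → true
  item category = media: media == media is true
  damaged in transit: no → false
  receipt or order number provided: yes → true
  NOT restocking fee paid: no → true
  item shows signs of use: yes → true
  NOT customer is a member: yes → false
Combine:
[1.1.1] true AND true AND false = false
[1.1] NOT false = true
[1.2] exactly-one(true, true) = false
[1.3.2] true → true = true
[1.3] true → true = true
[1] true AND false AND true = false
[2.1.1.1.1] false OR true = true
[2.1.1.1] NOT true = false
[2.1.1.2.1] NOT true = false
[2.1.1.2] NOT false = true
[2.1.1] false AND true = false
[2.1.2] exactly-one(true, true, false) = false
[2.1] false → false (antecedent false ⇒ implication holds) = true
[2] NOT true = false
[root] false OR false = false
Overall: false → refused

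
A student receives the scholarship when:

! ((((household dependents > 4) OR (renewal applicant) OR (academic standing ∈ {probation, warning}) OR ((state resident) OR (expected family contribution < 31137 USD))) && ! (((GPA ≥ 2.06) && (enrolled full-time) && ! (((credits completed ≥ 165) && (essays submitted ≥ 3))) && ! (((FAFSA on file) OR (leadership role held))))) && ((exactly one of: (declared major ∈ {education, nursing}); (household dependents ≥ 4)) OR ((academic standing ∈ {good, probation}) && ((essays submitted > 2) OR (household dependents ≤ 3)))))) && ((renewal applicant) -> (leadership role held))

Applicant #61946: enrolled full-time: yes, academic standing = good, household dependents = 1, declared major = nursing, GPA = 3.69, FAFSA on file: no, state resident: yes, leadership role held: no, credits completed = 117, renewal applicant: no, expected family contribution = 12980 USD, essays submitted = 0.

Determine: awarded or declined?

Atomic conditions:
  household dependents > 4: 1 > 4 is false
  renewal applicant: no → false
  academic standing ∈ {probation, warning}: good is not in the set → false
  state resident: yes → true
  expected family contribution < 31137 USD: 12980 < 31137 is true
  GPA ≥ 2.06: 3.69 ≥ 2.06 is true
  enrolled full-time: yes → true
  credits completed ≥ 165: 117 ≥ 165 is false
  essays submitted ≥ 3: 0 ≥ 3 is false
  FAFSA on file: no → false
  leadership role held: no → false
  declared major ∈ {education, nursing}: nursing is in the set → true
  household dependents ≥ 4: 1 ≥ 4 is false
  academic standing ∈ {good, probation}: good is in the set → true
  essays submitted > 2: 0 > 2 is false
  household dependents ≤ 3: 1 ≤ 3 is true
Combine:
[1.1.1.4] true OR true = true
[1.1.1] false OR false OR false OR true = true
[1.1.2.1.3.1] false AND false = false
[1.1.2.1.3] NOT false = true
[1.1.2.1.4.1] false OR false = false
[1.1.2.1.4] NOT false = true
[1.1.2.1] true AND true AND true AND true = true
[1.1.2] NOT true = false
[1.1.3.1] exactly-one(true, false) = true
[1.1.3.2.2] false OR true = true
[1.1.3.2] true AND true = true
[1.1.3] true OR true = true
[1.1] true AND false AND true = false
[1] NOT false = true
[2] false → false (antecedent false ⇒ implication holds) = true
[root] true AND true = true
Overall: true → awarded

Awarded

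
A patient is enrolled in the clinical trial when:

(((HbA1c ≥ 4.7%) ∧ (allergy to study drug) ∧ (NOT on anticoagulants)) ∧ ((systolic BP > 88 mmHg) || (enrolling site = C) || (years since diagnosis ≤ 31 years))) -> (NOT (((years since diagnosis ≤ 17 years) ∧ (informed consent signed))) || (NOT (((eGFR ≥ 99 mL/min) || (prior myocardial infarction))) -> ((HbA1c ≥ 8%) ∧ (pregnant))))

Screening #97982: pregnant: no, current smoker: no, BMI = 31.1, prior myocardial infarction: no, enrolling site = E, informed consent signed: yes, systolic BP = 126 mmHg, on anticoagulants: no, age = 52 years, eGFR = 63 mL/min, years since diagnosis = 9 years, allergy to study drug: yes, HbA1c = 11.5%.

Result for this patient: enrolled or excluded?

Excluded

Atomic conditions:
  HbA1c ≥ 4.7%: 11.5 ≥ 4.7 is true
  allergy to study drug: yes → true
  NOT on anticoagulants: no → true
  systolic BP > 88 mmHg: 126 > 88 is true
  enrolling site = C: E == C is false
  years since diagnosis ≤ 31 years: 9 ≤ 31 is true
  years since diagnosis ≤ 17 years: 9 ≤ 17 is true
  informed consent signed: yes → true
  eGFR ≥ 99 mL/min: 63 ≥ 99 is false
  prior myocardial infarction: no → false
  HbA1c ≥ 8%: 11.5 ≥ 8 is true
  pregnant: no → false
Combine:
[1.1] true AND true AND true = true
[1.2] true OR false OR true = true
[1] true AND true = true
[2.1.1] true AND true = true
[2.1] NOT true = false
[2.2.1.1] false OR false = false
[2.2.1] NOT false = true
[2.2.2] true AND false = false
[2.2] true → false = false
[2] false OR false = false
[root] true → false = false
Overall: false → excluded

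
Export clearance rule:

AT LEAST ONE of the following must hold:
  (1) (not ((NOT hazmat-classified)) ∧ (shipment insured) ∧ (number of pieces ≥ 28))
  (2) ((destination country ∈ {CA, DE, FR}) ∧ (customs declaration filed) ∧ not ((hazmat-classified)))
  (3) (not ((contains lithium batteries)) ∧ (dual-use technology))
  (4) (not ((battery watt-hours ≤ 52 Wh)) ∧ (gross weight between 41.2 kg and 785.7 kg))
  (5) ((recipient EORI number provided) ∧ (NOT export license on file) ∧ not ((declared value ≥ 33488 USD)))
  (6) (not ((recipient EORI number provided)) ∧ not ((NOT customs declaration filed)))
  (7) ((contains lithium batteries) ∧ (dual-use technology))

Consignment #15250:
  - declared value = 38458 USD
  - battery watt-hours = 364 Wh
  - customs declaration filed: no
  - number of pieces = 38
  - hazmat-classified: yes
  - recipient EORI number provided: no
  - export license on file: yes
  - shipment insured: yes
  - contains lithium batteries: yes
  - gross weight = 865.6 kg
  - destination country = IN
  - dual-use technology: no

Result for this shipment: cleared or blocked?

Atomic conditions:
  NOT hazmat-classified: yes → false
  shipment insured: yes → true
  number of pieces ≥ 28: 38 ≥ 28 is true
  destination country ∈ {CA, DE, FR}: IN is not in the set → false
  customs declaration filed: no → false
  hazmat-classified: yes → true
  contains lithium batteries: yes → true
  dual-use technology: no → false
  battery watt-hours ≤ 52 Wh: 364 ≤ 52 is false
  gross weight between 41.2 kg and 785.7 kg: 865.6 in [41.2, 785.7] is false
  recipient EORI number provided: no → false
  NOT export license on file: yes → false
  declared value ≥ 33488 USD: 38458 ≥ 33488 is true
  NOT customs declaration filed: no → true
Combine:
[1.1] NOT false = true
[1] true AND true AND true = true
[2.3] NOT true = false
[2] false AND false AND false = false
[3.1] NOT true = false
[3] false AND false = false
[4.1] NOT false = true
[4] true AND false = false
[5.3] NOT true = false
[5] false AND false AND false = false
[6.1] NOT false = true
[6.2] NOT true = false
[6] true AND false = false
[7] true AND false = false
[root] true OR false OR false OR false OR false OR false OR false = true
Overall: true → cleared

Cleared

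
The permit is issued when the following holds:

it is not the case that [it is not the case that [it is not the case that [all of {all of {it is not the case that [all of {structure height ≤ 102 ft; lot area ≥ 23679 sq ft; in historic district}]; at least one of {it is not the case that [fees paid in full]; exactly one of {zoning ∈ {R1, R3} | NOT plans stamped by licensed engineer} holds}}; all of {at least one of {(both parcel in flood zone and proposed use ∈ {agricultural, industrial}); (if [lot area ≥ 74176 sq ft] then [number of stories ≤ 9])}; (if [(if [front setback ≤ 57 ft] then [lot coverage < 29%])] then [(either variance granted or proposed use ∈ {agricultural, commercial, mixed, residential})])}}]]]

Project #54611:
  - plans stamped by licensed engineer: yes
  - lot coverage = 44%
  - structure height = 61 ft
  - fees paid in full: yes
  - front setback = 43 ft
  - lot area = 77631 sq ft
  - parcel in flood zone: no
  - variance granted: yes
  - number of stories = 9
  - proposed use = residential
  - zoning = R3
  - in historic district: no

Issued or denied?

Denied

Atomic conditions:
  structure height ≤ 102 ft: 61 ≤ 102 is true
  lot area ≥ 23679 sq ft: 77631 ≥ 23679 is true
  in historic district: no → false
  fees paid in full: yes → true
  zoning ∈ {R1, R3}: R3 is in the set → true
  NOT plans stamped by licensed engineer: yes → false
  parcel in flood zone: no → false
  proposed use ∈ {agricultural, industrial}: residential is not in the set → false
  lot area ≥ 74176 sq ft: 77631 ≥ 74176 is true
  number of stories ≤ 9: 9 ≤ 9 is true
  front setback ≤ 57 ft: 43 ≤ 57 is true
  lot coverage < 29%: 44 < 29 is false
  variance granted: yes → true
  proposed use ∈ {agricultural, commercial, mixed, residential}: residential is in the set → true
Combine:
[1.1.1.1.1.1] true AND true AND false = false
[1.1.1.1.1] NOT false = true
[1.1.1.1.2.1] NOT true = false
[1.1.1.1.2.2] exactly-one(true, false) = true
[1.1.1.1.2] false OR true = true
[1.1.1.1] true AND true = true
[1.1.1.2.1.1] false AND false = false
[1.1.1.2.1.2] true → true = true
[1.1.1.2.1] false OR true = true
[1.1.1.2.2.1] true → false = false
[1.1.1.2.2.2] true OR true = true
[1.1.1.2.2] false → true (antecedent false ⇒ implication holds) = true
[1.1.1.2] true AND true = true
[1.1.1] true AND true = true
[1.1] NOT true = false
[1] NOT false = true
[root] NOT true = false
Overall: false → denied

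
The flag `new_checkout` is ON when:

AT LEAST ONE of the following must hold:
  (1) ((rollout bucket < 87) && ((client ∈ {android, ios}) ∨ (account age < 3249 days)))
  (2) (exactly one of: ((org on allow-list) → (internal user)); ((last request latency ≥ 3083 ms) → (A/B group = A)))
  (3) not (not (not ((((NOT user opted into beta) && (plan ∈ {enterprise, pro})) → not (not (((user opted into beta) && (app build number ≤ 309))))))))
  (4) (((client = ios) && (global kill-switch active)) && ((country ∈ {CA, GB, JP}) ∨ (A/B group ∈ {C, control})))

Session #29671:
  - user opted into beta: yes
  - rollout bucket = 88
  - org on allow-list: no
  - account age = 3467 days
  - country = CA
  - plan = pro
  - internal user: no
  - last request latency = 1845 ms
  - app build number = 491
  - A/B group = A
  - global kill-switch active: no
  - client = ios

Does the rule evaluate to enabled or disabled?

Atomic conditions:
  rollout bucket < 87: 88 < 87 is false
  client ∈ {android, ios}: ios is in the set → true
  account age < 3249 days: 3467 < 3249 is false
  org on allow-list: no → false
  internal user: no → false
  last request latency ≥ 3083 ms: 1845 ≥ 3083 is false
  A/B group = A: A == A is true
  NOT user opted into beta: yes → false
  plan ∈ {enterprise, pro}: pro is in the set → true
  user opted into beta: yes → true
  app build number ≤ 309: 491 ≤ 309 is false
  client = ios: ios == ios is true
  global kill-switch active: no → false
  country ∈ {CA, GB, JP}: CA is in the set → true
  A/B group ∈ {C, control}: A is not in the set → false
Combine:
[1.2] true OR false = true
[1] false AND true = false
[2.1] false → false (antecedent false ⇒ implication holds) = true
[2.2] false → true (antecedent false ⇒ implication holds) = true
[2] exactly-one(true, true) = false
[3.1.1.1.1] false AND true = false
[3.1.1.1.2.1.1] true AND false = false
[3.1.1.1.2.1] NOT false = true
[3.1.1.1.2] NOT true = false
[3.1.1.1] false → false (antecedent false ⇒ implication holds) = true
[3.1.1] NOT true = false
[3.1] NOT false = true
[3] NOT true = false
[4.1] true AND false = false
[4.2] true OR false = true
[4] false AND true = false
[root] false OR false OR false OR false = false
Overall: false → disabled

Disabled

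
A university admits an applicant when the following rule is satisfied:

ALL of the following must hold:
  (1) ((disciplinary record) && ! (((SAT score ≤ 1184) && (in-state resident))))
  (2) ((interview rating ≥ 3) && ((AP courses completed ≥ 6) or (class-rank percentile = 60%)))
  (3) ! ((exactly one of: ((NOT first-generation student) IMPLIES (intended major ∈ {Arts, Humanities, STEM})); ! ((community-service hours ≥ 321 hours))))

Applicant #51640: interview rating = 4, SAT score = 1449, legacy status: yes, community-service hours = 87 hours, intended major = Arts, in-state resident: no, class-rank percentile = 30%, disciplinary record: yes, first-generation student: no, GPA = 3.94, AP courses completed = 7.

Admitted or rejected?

Atomic conditions:
  disciplinary record: yes → true
  SAT score ≤ 1184: 1449 ≤ 1184 is false
  in-state resident: no → false
  interview rating ≥ 3: 4 ≥ 3 is true
  AP courses completed ≥ 6: 7 ≥ 6 is true
  class-rank percentile = 60%: 30 == 60 is false
  NOT first-generation student: no → true
  intended major ∈ {Arts, Humanities, STEM}: Arts is in the set → true
  community-service hours ≥ 321 hours: 87 ≥ 321 is false
Combine:
[1.2.1] false AND false = false
[1.2] NOT false = true
[1] true AND true = true
[2.2] true OR false = true
[2] true AND true = true
[3.1.1] true → true = true
[3.1.2] NOT false = true
[3.1] exactly-one(true, true) = false
[3] NOT false = true
[root] true AND true AND true = true
Overall: true → admitted

Admitted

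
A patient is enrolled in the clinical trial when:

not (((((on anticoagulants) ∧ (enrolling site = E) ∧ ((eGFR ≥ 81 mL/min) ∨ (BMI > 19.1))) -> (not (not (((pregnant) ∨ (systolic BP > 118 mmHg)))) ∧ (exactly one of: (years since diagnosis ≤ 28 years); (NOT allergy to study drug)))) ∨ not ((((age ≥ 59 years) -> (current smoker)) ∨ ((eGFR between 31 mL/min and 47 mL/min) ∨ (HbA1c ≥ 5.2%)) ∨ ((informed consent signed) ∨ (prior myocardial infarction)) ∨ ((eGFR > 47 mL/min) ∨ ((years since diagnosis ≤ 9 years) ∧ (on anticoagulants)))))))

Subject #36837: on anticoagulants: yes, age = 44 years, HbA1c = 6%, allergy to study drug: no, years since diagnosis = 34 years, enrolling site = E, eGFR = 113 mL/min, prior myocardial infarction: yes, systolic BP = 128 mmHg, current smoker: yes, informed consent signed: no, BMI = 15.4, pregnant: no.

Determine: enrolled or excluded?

Atomic conditions:
  on anticoagulants: yes → true
  enrolling site = E: E == E is true
  eGFR ≥ 81 mL/min: 113 ≥ 81 is true
  BMI > 19.1: 15.4 > 19.1 is false
  pregnant: no → false
  systolic BP > 118 mmHg: 128 > 118 is true
  years since diagnosis ≤ 28 years: 34 ≤ 28 is false
  NOT allergy to study drug: no → true
  age ≥ 59 years: 44 ≥ 59 is false
  current smoker: yes → true
  eGFR between 31 mL/min and 47 mL/min: 113 in [31, 47] is false
  HbA1c ≥ 5.2%: 6 ≥ 5.2 is true
  informed consent signed: no → false
  prior myocardial infarction: yes → true
  eGFR > 47 mL/min: 113 > 47 is true
  years since diagnosis ≤ 9 years: 34 ≤ 9 is false
Combine:
[1.1.1.3] true OR false = true
[1.1.1] true AND true AND true = true
[1.1.2.1.1.1] false OR true = true
[1.1.2.1.1] NOT true = false
[1.1.2.1] NOT false = true
[1.1.2.2] exactly-one(false, true) = true
[1.1.2] true AND true = true
[1.1] true → true = true
[1.2.1.1] false → true (antecedent false ⇒ implication holds) = true
[1.2.1.2] false OR true = true
[1.2.1.3] false OR true = true
[1.2.1.4.2] false AND true = false
[1.2.1.4] true OR false = true
[1.2.1] true OR true OR true OR true = true
[1.2] NOT true = false
[1] true OR false = true
[root] NOT true = false
Overall: false → excluded

Excluded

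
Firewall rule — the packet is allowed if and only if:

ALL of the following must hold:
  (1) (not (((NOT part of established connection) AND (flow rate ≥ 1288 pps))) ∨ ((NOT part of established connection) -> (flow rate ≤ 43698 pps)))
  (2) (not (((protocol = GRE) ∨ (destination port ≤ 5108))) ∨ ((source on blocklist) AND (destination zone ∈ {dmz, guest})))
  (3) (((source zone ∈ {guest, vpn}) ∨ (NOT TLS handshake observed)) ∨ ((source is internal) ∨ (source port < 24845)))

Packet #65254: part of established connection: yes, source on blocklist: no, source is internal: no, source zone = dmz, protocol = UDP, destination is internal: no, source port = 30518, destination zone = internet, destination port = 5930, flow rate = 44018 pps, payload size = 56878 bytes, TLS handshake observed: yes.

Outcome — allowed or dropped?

Atomic conditions:
  NOT part of established connection: yes → false
  flow rate ≥ 1288 pps: 44018 ≥ 1288 is true
  flow rate ≤ 43698 pps: 44018 ≤ 43698 is false
  protocol = GRE: UDP == GRE is false
  destination port ≤ 5108: 5930 ≤ 5108 is false
  source on blocklist: no → false
  destination zone ∈ {dmz, guest}: internet is not in the set → false
  source zone ∈ {guest, vpn}: dmz is not in the set → false
  NOT TLS handshake observed: yes → false
  source is internal: no → false
  source port < 24845: 30518 < 24845 is false
Combine:
[1.1.1] false AND true = false
[1.1] NOT false = true
[1.2] false → false (antecedent false ⇒ implication holds) = true
[1] true OR true = true
[2.1.1] false OR false = false
[2.1] NOT false = true
[2.2] false AND false = false
[2] true OR false = true
[3.1] false OR false = false
[3.2] false OR false = false
[3] false OR false = false
[root] true AND true AND false = false
Overall: false → dropped

Dropped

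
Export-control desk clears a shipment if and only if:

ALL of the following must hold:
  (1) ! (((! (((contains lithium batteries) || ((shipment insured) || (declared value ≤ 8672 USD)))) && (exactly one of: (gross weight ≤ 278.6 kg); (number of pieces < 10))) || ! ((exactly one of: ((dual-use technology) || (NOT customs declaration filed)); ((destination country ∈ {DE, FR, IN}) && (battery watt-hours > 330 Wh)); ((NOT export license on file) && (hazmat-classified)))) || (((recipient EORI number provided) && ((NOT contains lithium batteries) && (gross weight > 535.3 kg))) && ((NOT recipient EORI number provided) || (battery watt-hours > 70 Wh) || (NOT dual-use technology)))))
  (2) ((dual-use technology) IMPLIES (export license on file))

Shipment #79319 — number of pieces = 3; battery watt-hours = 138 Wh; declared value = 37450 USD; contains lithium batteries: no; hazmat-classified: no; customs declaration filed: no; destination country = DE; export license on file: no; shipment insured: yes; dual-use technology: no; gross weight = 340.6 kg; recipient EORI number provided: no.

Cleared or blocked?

Atomic conditions:
  contains lithium batteries: no → false
  shipment insured: yes → true
  declared value ≤ 8672 USD: 37450 ≤ 8672 is false
  gross weight ≤ 278.6 kg: 340.6 ≤ 278.6 is false
  number of pieces < 10: 3 < 10 is true
  dual-use technology: no → false
  NOT customs declaration filed: no → true
  destination country ∈ {DE, FR, IN}: DE is in the set → true
  battery watt-hours > 330 Wh: 138 > 330 is false
  NOT export license on file: no → true
  hazmat-classified: no → false
  recipient EORI number provided: no → false
  NOT contains lithium batteries: no → true
  gross weight > 535.3 kg: 340.6 > 535.3 is false
  NOT recipient EORI number provided: no → true
  battery watt-hours > 70 Wh: 138 > 70 is true
  NOT dual-use technology: no → true
  export license on file: no → false
Combine:
[1.1.1.1.1.2] true OR false = true
[1.1.1.1.1] false OR true = true
[1.1.1.1] NOT true = false
[1.1.1.2] exactly-one(false, true) = true
[1.1.1] false AND true = false
[1.1.2.1.1] false OR true = true
[1.1.2.1.2] true AND false = false
[1.1.2.1.3] true AND false = false
[1.1.2.1] exactly-one(true, false, false) = true
[1.1.2] NOT true = false
[1.1.3.1.2] true AND false = false
[1.1.3.1] false AND false = false
[1.1.3.2] true OR true OR true = true
[1.1.3] false AND true = false
[1.1] false OR false OR false = false
[1] NOT false = true
[2] false → false (antecedent false ⇒ implication holds) = true
[root] true AND true = true
Overall: true → cleared

Cleared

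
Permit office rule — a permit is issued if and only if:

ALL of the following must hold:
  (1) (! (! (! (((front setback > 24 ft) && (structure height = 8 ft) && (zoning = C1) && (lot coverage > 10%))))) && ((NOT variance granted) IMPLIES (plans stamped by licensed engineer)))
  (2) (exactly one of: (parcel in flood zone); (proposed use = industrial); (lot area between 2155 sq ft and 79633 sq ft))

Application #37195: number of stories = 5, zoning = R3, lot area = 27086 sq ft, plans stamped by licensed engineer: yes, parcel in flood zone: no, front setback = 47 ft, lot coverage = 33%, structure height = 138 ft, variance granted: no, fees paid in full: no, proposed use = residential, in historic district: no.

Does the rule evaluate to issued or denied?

Issued

Atomic conditions:
  front setback > 24 ft: 47 > 24 is true
  structure height = 8 ft: 138 == 8 is false
  zoning = C1: R3 == C1 is false
  lot coverage > 10%: 33 > 10 is true
  NOT variance granted: no → true
  plans stamped by licensed engineer: yes → true
  parcel in flood zone: no → false
  proposed use = industrial: residential == industrial is false
  lot area between 2155 sq ft and 79633 sq ft: 27086 in [2155, 79633] is true
Combine:
[1.1.1.1.1] true AND false AND false AND true = false
[1.1.1.1] NOT false = true
[1.1.1] NOT true = false
[1.1] NOT false = true
[1.2] true → true = true
[1] true AND true = true
[2] exactly-one(false, false, true) = true
[root] true AND true = true
Overall: true → issued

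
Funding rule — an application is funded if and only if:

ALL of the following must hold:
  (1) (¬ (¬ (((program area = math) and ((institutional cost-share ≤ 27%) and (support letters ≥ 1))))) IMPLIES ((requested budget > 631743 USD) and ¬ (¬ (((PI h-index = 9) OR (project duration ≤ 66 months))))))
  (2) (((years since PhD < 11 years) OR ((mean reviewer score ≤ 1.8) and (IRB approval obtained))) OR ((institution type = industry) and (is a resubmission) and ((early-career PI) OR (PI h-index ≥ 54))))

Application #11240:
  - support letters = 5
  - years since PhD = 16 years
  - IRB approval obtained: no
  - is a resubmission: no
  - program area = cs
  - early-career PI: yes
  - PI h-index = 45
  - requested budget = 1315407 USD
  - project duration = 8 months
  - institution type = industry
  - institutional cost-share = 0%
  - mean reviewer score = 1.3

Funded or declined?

Declined

Atomic conditions:
  program area = math: cs == math is false
  institutional cost-share ≤ 27%: 0 ≤ 27 is true
  support letters ≥ 1: 5 ≥ 1 is true
  requested budget > 631743 USD: 1315407 > 631743 is true
  PI h-index = 9: 45 == 9 is false
  project duration ≤ 66 months: 8 ≤ 66 is true
  years since PhD < 11 years: 16 < 11 is false
  mean reviewer score ≤ 1.8: 1.3 ≤ 1.8 is true
  IRB approval obtained: no → false
  institution type = industry: industry == industry is true
  is a resubmission: no → false
  early-career PI: yes → true
  PI h-index ≥ 54: 45 ≥ 54 is false
Combine:
[1.1.1.1.2] true AND true = true
[1.1.1.1] false AND true = false
[1.1.1] NOT false = true
[1.1] NOT true = false
[1.2.2.1.1] false OR true = true
[1.2.2.1] NOT true = false
[1.2.2] NOT false = true
[1.2] true AND true = true
[1] false → true (antecedent false ⇒ implication holds) = true
[2.1.2] true AND false = false
[2.1] false OR false = false
[2.2.3] true OR false = true
[2.2] true AND false AND true = false
[2] false OR false = false
[root] true AND false = false
Overall: false → declined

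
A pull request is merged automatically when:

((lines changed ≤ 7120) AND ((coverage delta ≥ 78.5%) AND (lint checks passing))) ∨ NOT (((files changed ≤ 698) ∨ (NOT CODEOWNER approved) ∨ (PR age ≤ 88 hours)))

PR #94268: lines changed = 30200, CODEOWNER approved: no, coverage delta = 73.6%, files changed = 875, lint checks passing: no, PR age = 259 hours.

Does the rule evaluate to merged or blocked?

Blocked

Atomic conditions:
  lines changed ≤ 7120: 30200 ≤ 7120 is false
  coverage delta ≥ 78.5%: 73.6 ≥ 78.5 is false
  lint checks passing: no → false
  files changed ≤ 698: 875 ≤ 698 is false
  NOT CODEOWNER approved: no → true
  PR age ≤ 88 hours: 259 ≤ 88 is false
Combine:
[1.2] false AND false = false
[1] false AND false = false
[2.1] false OR true OR false = true
[2] NOT true = false
[root] false OR false = false
Overall: false → blocked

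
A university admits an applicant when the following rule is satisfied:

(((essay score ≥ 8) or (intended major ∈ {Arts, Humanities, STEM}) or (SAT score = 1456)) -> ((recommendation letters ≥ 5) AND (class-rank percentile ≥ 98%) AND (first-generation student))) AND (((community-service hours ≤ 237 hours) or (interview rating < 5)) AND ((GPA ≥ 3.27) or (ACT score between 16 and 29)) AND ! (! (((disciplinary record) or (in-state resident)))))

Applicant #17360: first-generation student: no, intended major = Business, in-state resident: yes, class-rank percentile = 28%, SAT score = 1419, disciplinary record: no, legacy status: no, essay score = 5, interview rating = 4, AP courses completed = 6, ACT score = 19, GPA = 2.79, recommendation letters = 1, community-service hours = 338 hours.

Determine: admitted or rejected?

Admitted

Atomic conditions:
  essay score ≥ 8: 5 ≥ 8 is false
  intended major ∈ {Arts, Humanities, STEM}: Business is not in the set → false
  SAT score = 1456: 1419 == 1456 is false
  recommendation letters ≥ 5: 1 ≥ 5 is false
  class-rank percentile ≥ 98%: 28 ≥ 98 is false
  first-generation student: no → false
  community-service hours ≤ 237 hours: 338 ≤ 237 is false
  interview rating < 5: 4 < 5 is true
  GPA ≥ 3.27: 2.79 ≥ 3.27 is false
  ACT score between 16 and 29: 19 in [16, 29] is true
  disciplinary record: no → false
  in-state resident: yes → true
Combine:
[1.1] false OR false OR false = false
[1.2] false AND false AND false = false
[1] false → false (antecedent false ⇒ implication holds) = true
[2.1] false OR true = true
[2.2] false OR true = true
[2.3.1.1] false OR true = true
[2.3.1] NOT true = false
[2.3] NOT false = true
[2] true AND true AND true = true
[root] true AND true = true
Overall: true → admitted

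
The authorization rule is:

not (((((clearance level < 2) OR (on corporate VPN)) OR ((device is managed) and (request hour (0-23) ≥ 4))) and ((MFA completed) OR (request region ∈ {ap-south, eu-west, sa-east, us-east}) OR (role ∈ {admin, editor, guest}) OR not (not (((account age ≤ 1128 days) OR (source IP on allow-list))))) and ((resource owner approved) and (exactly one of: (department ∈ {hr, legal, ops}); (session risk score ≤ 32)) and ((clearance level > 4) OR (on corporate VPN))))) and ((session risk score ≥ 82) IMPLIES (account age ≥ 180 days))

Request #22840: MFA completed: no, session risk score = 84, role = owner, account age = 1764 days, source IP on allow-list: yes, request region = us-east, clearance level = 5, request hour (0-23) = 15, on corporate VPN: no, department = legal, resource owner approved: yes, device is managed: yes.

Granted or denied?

Denied

Atomic conditions:
  clearance level < 2: 5 < 2 is false
  on corporate VPN: no → false
  device is managed: yes → true
  request hour (0-23) ≥ 4: 15 ≥ 4 is true
  MFA completed: no → false
  request region ∈ {ap-south, eu-west, sa-east, us-east}: us-east is in the set → true
  role ∈ {admin, editor, guest}: owner is not in the set → false
  account age ≤ 1128 days: 1764 ≤ 1128 is false
  source IP on allow-list: yes → true
  resource owner approved: yes → true
  department ∈ {hr, legal, ops}: legal is in the set → true
  session risk score ≤ 32: 84 ≤ 32 is false
  clearance level > 4: 5 > 4 is true
  session risk score ≥ 82: 84 ≥ 82 is true
  account age ≥ 180 days: 1764 ≥ 180 is true
Combine:
[1.1.1.1] false OR false = false
[1.1.1.2] true AND true = true
[1.1.1] false OR true = true
[1.1.2.4.1.1] false OR true = true
[1.1.2.4.1] NOT true = false
[1.1.2.4] NOT false = true
[1.1.2] false OR true OR false OR true = true
[1.1.3.2] exactly-one(true, false) = true
[1.1.3.3] true OR false = true
[1.1.3] true AND true AND true = true
[1.1] true AND true AND true = true
[1] NOT true = false
[2] true → true = true
[root] false AND true = false
Overall: false → denied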